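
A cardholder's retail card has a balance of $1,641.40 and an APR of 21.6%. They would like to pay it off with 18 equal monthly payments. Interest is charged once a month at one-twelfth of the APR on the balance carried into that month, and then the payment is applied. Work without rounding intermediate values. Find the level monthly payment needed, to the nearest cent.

Monthly rate r = 21.6%/12 = 1.8% = 0.018.
Level-payment amortization: P = B₀·r / (1 − (1+r)^(−n)) = 1641.40·0.018 / (1 − 1.018^(−18)).
Denominator 1 − (1+r)^(−18) = 0.274662726.
P = 29.5452 / 0.274662726 ≈ 107.57.

$107.57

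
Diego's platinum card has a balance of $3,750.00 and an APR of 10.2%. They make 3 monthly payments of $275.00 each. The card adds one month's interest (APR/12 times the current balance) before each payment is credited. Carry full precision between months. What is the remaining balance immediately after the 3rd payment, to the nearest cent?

$3,014.41

Monthly rate r = 10.2%/12 = 0.85% = 0.0085.
Each month: B ← B·(1+r) − $275.00.
Month 1: interest $31.87; balance after payment $3,506.88.
Month 2: interest $29.81; balance after payment $3,261.68.
Month 3: interest $27.72; balance after payment $3,014.41.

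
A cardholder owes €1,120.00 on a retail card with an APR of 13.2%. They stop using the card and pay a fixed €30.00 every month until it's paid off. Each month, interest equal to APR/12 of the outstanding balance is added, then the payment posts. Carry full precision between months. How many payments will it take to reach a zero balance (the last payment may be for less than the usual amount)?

Monthly rate r = 13.2%/12 = 1.1% = 0.011.
Recurrence: B ← B·(1+r) − €30.00.
Month 1: interest €12.32; balance after payment €1,102.32.
Month 2: interest €12.13; balance after payment €1,084.45.
Closed form: n = −ln(1 − rB₀/P)/ln(1+r) = −ln(0.58933)/ln(1.011) ≈ 48.333, so the balance reaches zero during payment 49.

49 months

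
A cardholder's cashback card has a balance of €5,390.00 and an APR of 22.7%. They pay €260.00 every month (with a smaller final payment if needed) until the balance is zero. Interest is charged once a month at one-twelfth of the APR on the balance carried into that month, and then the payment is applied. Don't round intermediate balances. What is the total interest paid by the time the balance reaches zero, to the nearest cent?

Monthly rate r = 22.7%/12 = 1.89167% = 0.0189167.
Payoff takes n = ⌈−ln(1 − rB₀/P)/ln(1+r)⌉ = ⌈26.566⌉ = 27 payments; the last is €147.66.
Total paid = 26·€260.00 + €147.66 = €6,907.66.
Total interest = total paid − principal = €6,907.66 − €5,390.00 = €1,517.66.

€1,517.66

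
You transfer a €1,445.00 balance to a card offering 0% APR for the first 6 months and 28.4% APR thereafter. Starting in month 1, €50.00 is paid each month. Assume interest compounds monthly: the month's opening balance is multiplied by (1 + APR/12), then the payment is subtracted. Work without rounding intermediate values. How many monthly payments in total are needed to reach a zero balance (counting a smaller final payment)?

40 payments

Promo months 1–6 at r₀ = 0%/12 = 0; months 7+ at r₁ = 28.4%/12 = 0.0236667.
After month 6 (no interest yet): B = €1,445.00 − 6·€50.00 = €1,145.00.
Then at r₁ with €50.00/mo: n₂ = −ln(1 − r₁·B/P)/ln(1+r₁) ≈ 33.38 → 34 more payments.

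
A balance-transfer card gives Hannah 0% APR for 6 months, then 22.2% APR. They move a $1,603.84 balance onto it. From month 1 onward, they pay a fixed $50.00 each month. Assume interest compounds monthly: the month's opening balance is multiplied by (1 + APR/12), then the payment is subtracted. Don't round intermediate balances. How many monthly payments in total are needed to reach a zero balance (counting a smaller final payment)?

Promo months 1–6 at r₀ = 0%/12 = 0; months 7+ at r₁ = 22.2%/12 = 0.0185.
After month 6 (no interest yet): B = $1,603.84 − 6·$50.00 = $1,303.84.
Then at r₁ with $50.00/mo: n₂ = −ln(1 − r₁·B/P)/ln(1+r₁) ≈ 35.93 → 36 more payments.

42 payments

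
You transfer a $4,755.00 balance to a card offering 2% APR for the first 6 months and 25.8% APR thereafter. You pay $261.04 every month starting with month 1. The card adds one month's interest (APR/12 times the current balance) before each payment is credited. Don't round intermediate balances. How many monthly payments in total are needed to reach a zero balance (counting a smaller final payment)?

21 months

Promo months 1–6 at r₀ = 2%/12 = 0.00166667; months 7+ at r₁ = 25.8%/12 = 0.0215.
After month 6: iterate B ← B·(1+r₀) − $261.04 for 6 months → $3,229.97.
Then at r₁ with $261.04/mo: n₂ = −ln(1 − r₁·B/P)/ln(1+r₁) ≈ 14.54 → 15 more payments.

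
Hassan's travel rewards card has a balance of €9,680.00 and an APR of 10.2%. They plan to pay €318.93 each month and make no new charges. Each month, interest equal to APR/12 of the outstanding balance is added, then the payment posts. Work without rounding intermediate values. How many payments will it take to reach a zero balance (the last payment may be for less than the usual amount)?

Monthly rate r = 10.2%/12 = 0.85% = 0.0085.
Recurrence: B ← B·(1+r) − €318.93.
Month 1: interest €82.28; balance after payment €9,443.35.
Month 2: interest €80.27; balance after payment €9,204.69.
Closed form: n = −ln(1 − rB₀/P)/ln(1+r) = −ln(0.74201)/ln(1.0085) ≈ 35.254, so the balance reaches zero during payment 36.

36 months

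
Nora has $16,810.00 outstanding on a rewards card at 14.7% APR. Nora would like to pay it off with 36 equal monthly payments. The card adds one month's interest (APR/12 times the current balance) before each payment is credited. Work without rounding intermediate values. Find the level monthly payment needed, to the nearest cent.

$580.26

Monthly rate r = 14.7%/12 = 1.225% = 0.01225.
Level-payment amortization: P = B₀·r / (1 − (1+r)^(−n)) = 16810.00·0.01225 / (1 − 1.01225^(−36)).
Denominator 1 − (1+r)^(−36) = 0.354881162.
P = 205.922 / 0.354881162 ≈ 580.26.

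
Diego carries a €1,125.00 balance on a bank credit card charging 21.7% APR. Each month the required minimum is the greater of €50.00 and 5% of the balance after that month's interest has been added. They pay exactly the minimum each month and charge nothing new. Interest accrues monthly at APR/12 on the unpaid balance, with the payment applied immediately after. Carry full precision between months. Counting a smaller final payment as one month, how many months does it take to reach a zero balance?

Monthly rate r = 21.7%/12 = 1.80833% = 0.0180833.
While 5% of the post-interest balance exceeds €50.00, each month B ← (B·(1+r))·(1 − 0.05), i.e. B shrinks by the factor (1+r)·0.95 = 0.96718.
This holds for months 1–5. Entering month 6 the balance is €952.11; 5% of the post-interest balance is now below €50.00, so the flat €50.00 minimum applies from here.
From month 6 a fixed €50.00 at rate r clears €952.11 in 24 more payments. Total: 5 + 24 = 29 months.

29 months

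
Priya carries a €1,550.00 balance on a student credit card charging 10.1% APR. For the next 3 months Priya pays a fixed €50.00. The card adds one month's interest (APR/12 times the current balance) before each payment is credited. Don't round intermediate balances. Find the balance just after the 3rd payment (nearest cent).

Monthly rate r = 10.1%/12 = 0.841667% = 0.00841667.
Each month: B ← B·(1+r) − €50.00.
Month 1: interest €13.05; balance after payment €1,513.05.
Month 2: interest €12.73; balance after payment €1,475.78.
Month 3: interest €12.42; balance after payment €1,438.20.

€1,438.20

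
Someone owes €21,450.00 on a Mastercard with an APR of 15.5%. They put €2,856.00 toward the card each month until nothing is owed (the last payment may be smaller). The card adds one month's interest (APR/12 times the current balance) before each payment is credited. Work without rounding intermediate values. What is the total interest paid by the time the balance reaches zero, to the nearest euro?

Monthly rate r = 15.5%/12 = 1.29167% = 0.0129167.
Payoff takes n = ⌈−ln(1 − rB₀/P)/ln(1+r)⌉ = ⌈7.951⌉ = 8 payments; the last is €2,717.30.
Total paid = 7·€2,856.00 + €2,717.30 = €22,709.30.
Total interest = total paid − principal = €22,709.30 − €21,450.00 = €1,259.30.

€1,259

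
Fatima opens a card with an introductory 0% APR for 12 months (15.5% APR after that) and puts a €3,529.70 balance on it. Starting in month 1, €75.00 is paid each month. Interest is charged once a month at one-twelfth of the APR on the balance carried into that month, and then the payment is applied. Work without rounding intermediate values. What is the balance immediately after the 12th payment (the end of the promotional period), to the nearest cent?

€2,629.70

Promo months 1–12 at r₀ = 0%/12 = 0; months 13+ at r₁ = 15.5%/12 = 0.0129167.
After month 12 (no interest yet): B = €3,529.70 − 12·€75.00 = €2,629.70.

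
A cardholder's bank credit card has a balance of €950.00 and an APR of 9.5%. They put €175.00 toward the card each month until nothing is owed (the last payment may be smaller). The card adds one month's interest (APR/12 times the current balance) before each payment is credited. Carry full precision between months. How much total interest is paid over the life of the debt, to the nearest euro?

Monthly rate r = 9.5%/12 = 0.791667% = 0.00791667.
Payoff takes n = ⌈−ln(1 − rB₀/P)/ln(1+r)⌉ = ⌈5.571⌉ = 6 payments; the last is €100.03.
Total paid = 5·€175.00 + €100.03 = €975.03.
Total interest = total paid − principal = €975.03 − €950.00 = €25.03.

€25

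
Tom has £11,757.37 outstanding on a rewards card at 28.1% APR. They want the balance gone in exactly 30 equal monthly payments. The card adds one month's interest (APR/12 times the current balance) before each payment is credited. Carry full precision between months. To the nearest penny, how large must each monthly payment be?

Monthly rate r = 28.1%/12 = 2.34167% = 0.0234167.
Level-payment amortization: P = B₀·r / (1 − (1+r)^(−n)) = 11757.37·0.0234167 / (1 − 1.02342^(−30)).
Denominator 1 − (1+r)^(−30) = 0.500626559.
P = 275.318 / 0.500626559 ≈ 549.95.

£549.95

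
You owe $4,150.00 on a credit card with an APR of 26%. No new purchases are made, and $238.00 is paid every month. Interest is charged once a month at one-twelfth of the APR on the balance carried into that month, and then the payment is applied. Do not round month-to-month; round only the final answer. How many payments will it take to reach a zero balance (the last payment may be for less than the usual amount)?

Monthly rate r = 26%/12 = 2.16667% = 0.0216667.
Recurrence: B ← B·(1+r) − $238.00.
Month 1: interest $89.92; balance after payment $4,001.92.
Month 2: interest $86.71; balance after payment $3,850.62.
Closed form: n = −ln(1 − rB₀/P)/ln(1+r) = −ln(0.6222)/ln(1.02167) ≈ 22.136, so the balance reaches zero during payment 23.

23 months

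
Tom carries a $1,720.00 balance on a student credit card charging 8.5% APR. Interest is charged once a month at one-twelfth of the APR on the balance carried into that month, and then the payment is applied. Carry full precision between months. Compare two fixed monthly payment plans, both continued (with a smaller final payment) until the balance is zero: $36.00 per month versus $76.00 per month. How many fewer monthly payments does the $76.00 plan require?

Monthly rate r = 8.5%/12 = 0.708333% = 0.00708333.
At $36.00/mo: n = ⌈−ln(1 − rB₀/P)/ln(1+r)⌉ = 59 payments (last $19.15); total interest = total paid − $1,720.00 = $387.15.
At $76.00/mo: 25 payments (last $57.31); total interest $161.31.
Payments saved = 59 − 25 = 34.

34 fewer payments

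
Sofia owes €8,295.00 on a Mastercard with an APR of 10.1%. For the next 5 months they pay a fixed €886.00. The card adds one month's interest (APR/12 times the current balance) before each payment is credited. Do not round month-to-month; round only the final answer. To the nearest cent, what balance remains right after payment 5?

€4,144.81

Monthly rate r = 10.1%/12 = 0.841667% = 0.00841667.
Each month: B ← B·(1+r) − €886.00.
Month 1: interest €69.82; balance after payment €7,478.82.
Month 2: interest €62.95; balance after payment €6,655.76.
Month 3: interest €56.02; balance after payment €5,825.78.
Month 4: interest €49.03; balance after payment €4,988.82.
Month 5: interest €41.99; balance after payment €4,144.81.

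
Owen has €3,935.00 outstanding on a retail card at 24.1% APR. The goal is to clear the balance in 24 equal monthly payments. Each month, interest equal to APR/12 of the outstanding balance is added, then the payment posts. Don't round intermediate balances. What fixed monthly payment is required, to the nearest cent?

Monthly rate r = 24.1%/12 = 2.00833% = 0.0200833.
Level-payment amortization: P = B₀·r / (1 − (1+r)^(−n)) = 3935.00·0.0200833 / (1 − 1.02008^(−24)).
Denominator 1 − (1+r)^(−24) = 0.37949633.
P = 79.0279 / 0.37949633 ≈ 208.24.

€208.24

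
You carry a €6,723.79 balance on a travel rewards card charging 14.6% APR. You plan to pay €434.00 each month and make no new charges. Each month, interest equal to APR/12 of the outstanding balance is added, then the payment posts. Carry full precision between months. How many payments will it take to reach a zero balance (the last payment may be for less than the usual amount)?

Monthly rate r = 14.6%/12 = 1.21667% = 0.0121667.
Recurrence: B ← B·(1+r) − €434.00.
Month 1: interest €81.81; balance after payment €6,371.60.
Month 2: interest €77.52; balance after payment €6,015.12.
Closed form: n = −ln(1 − rB₀/P)/ln(1+r) = −ln(0.81151)/ln(1.01217) ≈ 17.271, so the balance reaches zero during payment 18.

18 payments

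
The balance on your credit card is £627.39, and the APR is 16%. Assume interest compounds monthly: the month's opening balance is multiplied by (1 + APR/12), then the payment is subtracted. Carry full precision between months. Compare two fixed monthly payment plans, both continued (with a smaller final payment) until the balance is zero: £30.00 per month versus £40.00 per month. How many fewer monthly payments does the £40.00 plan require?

Monthly rate r = 16%/12 = 1.33333% = 0.0133333.
At £30.00/mo: n = ⌈−ln(1 − rB₀/P)/ln(1+r)⌉ = 25 payments (last £20.45); total interest = total paid − £627.39 = £113.06.
At £40.00/mo: 18 payments (last £28.60); total interest £81.21.
Payments saved = 25 − 18 = 7.

7 fewer payments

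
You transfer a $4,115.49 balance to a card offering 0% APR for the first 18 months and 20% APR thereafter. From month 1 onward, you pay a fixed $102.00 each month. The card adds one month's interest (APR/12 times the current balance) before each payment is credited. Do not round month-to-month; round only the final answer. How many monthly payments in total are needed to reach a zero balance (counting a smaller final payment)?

47 payments

Promo months 1–18 at r₀ = 0%/12 = 0; months 19+ at r₁ = 20%/12 = 0.0166667.
After month 18 (no interest yet): B = $4,115.49 − 18·$102.00 = $2,279.49.
Then at r₁ with $102.00/mo: n₂ = −ln(1 − r₁·B/P)/ln(1+r₁) ≈ 28.19 → 29 more payments.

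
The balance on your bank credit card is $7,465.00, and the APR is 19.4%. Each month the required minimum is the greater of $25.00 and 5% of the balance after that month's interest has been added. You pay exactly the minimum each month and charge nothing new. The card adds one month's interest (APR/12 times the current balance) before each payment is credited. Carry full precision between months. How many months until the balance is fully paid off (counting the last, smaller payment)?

102 months

Monthly rate r = 19.4%/12 = 1.61667% = 0.0161667.
While 5% of the post-interest balance exceeds $25.00, each month B ← (B·(1+r))·(1 − 0.05), i.e. B shrinks by the factor (1+r)·0.95 = 0.96536.
This holds for months 1–78. Entering month 79 the balance is $477.24; 5% of the post-interest balance is now below $25.00, so the flat $25.00 minimum applies from here.
From month 79 a fixed $25.00 at rate r clears $477.24 in 24 more payments. Total: 78 + 24 = 102 months.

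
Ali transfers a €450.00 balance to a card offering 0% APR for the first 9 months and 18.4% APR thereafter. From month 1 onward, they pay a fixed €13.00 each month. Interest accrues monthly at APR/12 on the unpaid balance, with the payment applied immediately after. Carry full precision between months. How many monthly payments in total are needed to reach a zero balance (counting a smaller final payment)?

Promo months 1–9 at r₀ = 0%/12 = 0; months 10+ at r₁ = 18.4%/12 = 0.0153333.
After month 9 (no interest yet): B = €450.00 − 9·€13.00 = €333.00.
Then at r₁ with €13.00/mo: n₂ = −ln(1 − r₁·B/P)/ln(1+r₁) ≈ 32.78 → 33 more payments.

42 payments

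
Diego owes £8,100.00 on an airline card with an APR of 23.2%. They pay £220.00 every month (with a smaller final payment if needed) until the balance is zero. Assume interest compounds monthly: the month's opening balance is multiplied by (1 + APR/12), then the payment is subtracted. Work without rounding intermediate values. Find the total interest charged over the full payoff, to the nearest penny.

£6,194.20

Monthly rate r = 23.2%/12 = 1.93333% = 0.0193333.
Payoff takes n = ⌈−ln(1 − rB₀/P)/ln(1+r)⌉ = ⌈64.973⌉ = 65 payments; the last is £214.20.
Total paid = 64·£220.00 + £214.20 = £14,294.20.
Total interest = total paid − principal = £14,294.20 − £8,100.00 = £6,194.20.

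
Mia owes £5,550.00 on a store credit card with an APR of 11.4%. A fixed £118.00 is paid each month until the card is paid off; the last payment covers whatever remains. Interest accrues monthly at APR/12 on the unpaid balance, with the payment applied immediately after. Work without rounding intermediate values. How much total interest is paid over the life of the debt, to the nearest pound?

Monthly rate r = 11.4%/12 = 0.95% = 0.0095.
Payoff takes n = ⌈−ln(1 − rB₀/P)/ln(1+r)⌉ = ⌈62.619⌉ = 63 payments; the last is £73.21.
Total paid = 62·£118.00 + £73.21 = £7,389.21.
Total interest = total paid − principal = £7,389.21 − £5,550.00 = £1,839.21.

£1,839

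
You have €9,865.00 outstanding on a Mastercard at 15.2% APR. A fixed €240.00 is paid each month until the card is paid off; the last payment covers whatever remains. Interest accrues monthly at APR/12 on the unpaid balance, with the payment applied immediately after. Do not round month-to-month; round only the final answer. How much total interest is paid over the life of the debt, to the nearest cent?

Monthly rate r = 15.2%/12 = 1.26667% = 0.0126667.
Payoff takes n = ⌈−ln(1 − rB₀/P)/ln(1+r)⌉ = ⌈58.419⌉ = 59 payments; the last is €100.99.
Total paid = 58·€240.00 + €100.99 = €14,020.99.
Total interest = total paid − principal = €14,020.99 − €9,865.00 = €4,155.99.

€4,155.99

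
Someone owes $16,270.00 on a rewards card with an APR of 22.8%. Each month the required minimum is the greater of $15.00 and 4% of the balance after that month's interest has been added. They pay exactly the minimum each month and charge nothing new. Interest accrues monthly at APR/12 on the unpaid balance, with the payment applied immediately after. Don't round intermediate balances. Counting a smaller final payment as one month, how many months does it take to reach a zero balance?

Monthly rate r = 22.8%/12 = 1.9% = 0.019.
While 4% of the post-interest balance exceeds $15.00, each month B ← (B·(1+r))·(1 − 0.04), i.e. B shrinks by the factor (1+r)·0.96 = 0.97824.
This holds for months 1–173. Entering month 174 the balance is $361.78; 4% of the post-interest balance is now below $15.00, so the flat $15.00 minimum applies from here.
From month 174 a fixed $15.00 at rate r clears $361.78 in 33 more payments. Total: 173 + 33 = 206 months.

206 months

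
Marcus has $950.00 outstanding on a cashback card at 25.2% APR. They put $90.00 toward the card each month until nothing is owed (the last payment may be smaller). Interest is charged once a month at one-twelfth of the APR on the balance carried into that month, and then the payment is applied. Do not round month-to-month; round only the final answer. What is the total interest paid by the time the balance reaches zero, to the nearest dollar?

Monthly rate r = 25.2%/12 = 2.1% = 0.021.
Payoff takes n = ⌈−ln(1 − rB₀/P)/ln(1+r)⌉ = ⌈12.058⌉ = 13 payments; the last is $5.29.
Total paid = 12·$90.00 + $5.29 = $1,085.29.
Total interest = total paid − principal = $1,085.29 − $950.00 = $135.29.

$135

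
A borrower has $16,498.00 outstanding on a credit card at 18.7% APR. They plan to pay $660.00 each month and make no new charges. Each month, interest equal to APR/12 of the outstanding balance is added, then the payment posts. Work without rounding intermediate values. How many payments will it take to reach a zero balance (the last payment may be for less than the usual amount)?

32 months

Monthly rate r = 18.7%/12 = 1.55833% = 0.0155833.
Recurrence: B ← B·(1+r) − $660.00.
Month 1: interest $257.09; balance after payment $16,095.09.
Month 2: interest $250.82; balance after payment $15,685.91.
Closed form: n = −ln(1 − rB₀/P)/ln(1+r) = −ln(0.61046)/ln(1.01558) ≈ 31.917, so the balance reaches zero during payment 32.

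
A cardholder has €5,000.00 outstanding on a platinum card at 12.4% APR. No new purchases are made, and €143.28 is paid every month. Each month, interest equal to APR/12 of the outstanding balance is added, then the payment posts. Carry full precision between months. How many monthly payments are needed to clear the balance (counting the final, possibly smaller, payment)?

Monthly rate r = 12.4%/12 = 1.03333% = 0.0103333.
Recurrence: B ← B·(1+r) − €143.28.
Month 1: interest €51.67; balance after payment €4,908.39.
Month 2: interest €50.72; balance after payment €4,815.83.
Closed form: n = −ln(1 − rB₀/P)/ln(1+r) = −ln(0.6394)/ln(1.01033) ≈ 43.503, so the balance reaches zero during payment 44.

44 months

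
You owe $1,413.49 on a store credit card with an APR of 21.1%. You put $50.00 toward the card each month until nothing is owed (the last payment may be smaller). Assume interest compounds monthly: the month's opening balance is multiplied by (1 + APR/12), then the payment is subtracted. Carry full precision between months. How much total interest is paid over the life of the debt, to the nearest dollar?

$558

Monthly rate r = 21.1%/12 = 1.75833% = 0.0175833.
Payoff takes n = ⌈−ln(1 − rB₀/P)/ln(1+r)⌉ = ⌈39.432⌉ = 40 payments; the last is $21.70.
Total paid = 39·$50.00 + $21.70 = $1,971.70.
Total interest = total paid − principal = $1,971.70 − $1,413.49 = $558.21.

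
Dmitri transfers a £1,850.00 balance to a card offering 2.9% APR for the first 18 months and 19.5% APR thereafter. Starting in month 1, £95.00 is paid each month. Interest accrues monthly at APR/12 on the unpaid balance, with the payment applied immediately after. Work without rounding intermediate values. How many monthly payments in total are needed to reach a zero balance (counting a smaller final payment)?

21 payments

Promo months 1–18 at r₀ = 2.9%/12 = 0.00241667; months 19+ at r₁ = 19.5%/12 = 0.01625.
After month 18: iterate B ← B·(1+r₀) − £95.00 for 18 months → £186.57.
Then at r₁ with £95.00/mo: n₂ = −ln(1 − r₁·B/P)/ln(1+r₁) ≈ 2.01 → 3 more payments.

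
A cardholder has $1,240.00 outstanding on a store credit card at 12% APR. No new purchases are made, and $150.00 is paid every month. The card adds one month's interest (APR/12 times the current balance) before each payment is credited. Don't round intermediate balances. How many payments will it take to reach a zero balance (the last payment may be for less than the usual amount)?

9 payments

Monthly rate r = 12%/12 = 1% = 0.01.
Recurrence: B ← B·(1+r) − $150.00.
Month 1: interest $12.40; balance after payment $1,102.40.
Month 2: interest $11.02; balance after payment $963.42.
Closed form: n = −ln(1 − rB₀/P)/ln(1+r) = −ln(0.91733)/ln(1.01) ≈ 8.672, so the balance reaches zero during payment 9.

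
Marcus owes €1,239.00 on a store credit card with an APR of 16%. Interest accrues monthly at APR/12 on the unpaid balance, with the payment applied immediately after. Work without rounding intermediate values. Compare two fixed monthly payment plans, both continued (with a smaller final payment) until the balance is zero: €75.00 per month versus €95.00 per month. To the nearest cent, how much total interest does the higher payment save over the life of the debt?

€38.59

Monthly rate r = 16%/12 = 1.33333% = 0.0133333.
At €75.00/mo: n = ⌈−ln(1 − rB₀/P)/ln(1+r)⌉ = 19 payments (last €58.91); total interest = total paid − €1,239.00 = €169.91.
At €95.00/mo: 15 payments (last €40.32); total interest €131.32.
Interest saved = €169.91 − €131.32 = €38.59.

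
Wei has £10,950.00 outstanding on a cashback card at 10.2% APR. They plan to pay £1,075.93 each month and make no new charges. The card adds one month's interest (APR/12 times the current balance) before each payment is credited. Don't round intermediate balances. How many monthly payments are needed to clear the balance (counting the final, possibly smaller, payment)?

11 payments

Monthly rate r = 10.2%/12 = 0.85% = 0.0085.
Recurrence: B ← B·(1+r) − £1,075.93.
Month 1: interest £93.07; balance after payment £9,967.15.
Month 2: interest £84.72; balance after payment £8,975.94.
Closed form: n = −ln(1 − rB₀/P)/ln(1+r) = −ln(0.91349)/ln(1.0085) ≈ 10.690, so the balance reaches zero during payment 11.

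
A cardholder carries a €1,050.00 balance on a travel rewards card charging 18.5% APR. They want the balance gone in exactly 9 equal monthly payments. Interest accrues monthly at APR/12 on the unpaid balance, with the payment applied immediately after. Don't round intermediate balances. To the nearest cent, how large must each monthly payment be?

€125.84

Monthly rate r = 18.5%/12 = 1.54167% = 0.0154167.
Level-payment amortization: P = B₀·r / (1 − (1+r)^(−n)) = 1050.00·0.0154167 / (1 − 1.01542^(−9)).
Denominator 1 − (1+r)^(−9) = 0.12863239.
P = 16.1875 / 0.12863239 ≈ 125.84.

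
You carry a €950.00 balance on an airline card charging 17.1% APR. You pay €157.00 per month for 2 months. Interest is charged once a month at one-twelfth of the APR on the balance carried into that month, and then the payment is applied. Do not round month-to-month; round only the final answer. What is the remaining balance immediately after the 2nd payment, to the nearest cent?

€661.03

Monthly rate r = 17.1%/12 = 1.425% = 0.01425.
Each month: B ← B·(1+r) − €157.00.
Month 1: interest €13.54; balance after payment €806.54.
Month 2: interest €11.49; balance after payment €661.03.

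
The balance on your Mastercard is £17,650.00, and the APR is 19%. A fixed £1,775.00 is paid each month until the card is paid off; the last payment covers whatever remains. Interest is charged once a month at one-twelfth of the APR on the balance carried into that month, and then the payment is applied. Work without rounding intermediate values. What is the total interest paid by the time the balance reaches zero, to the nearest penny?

Monthly rate r = 19%/12 = 1.58333% = 0.0158333.
Payoff takes n = ⌈−ln(1 − rB₀/P)/ln(1+r)⌉ = ⌈10.905⌉ = 11 payments; the last is £1,607.81.
Total paid = 10·£1,775.00 + £1,607.81 = £19,357.81.
Total interest = total paid − principal = £19,357.81 − £17,650.00 = £1,707.81.

£1,707.81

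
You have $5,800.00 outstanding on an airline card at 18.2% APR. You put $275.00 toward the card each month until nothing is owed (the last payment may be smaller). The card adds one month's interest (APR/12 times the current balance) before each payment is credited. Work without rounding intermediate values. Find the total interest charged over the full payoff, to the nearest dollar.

Monthly rate r = 18.2%/12 = 1.51667% = 0.0151667.
Payoff takes n = ⌈−ln(1 − rB₀/P)/ln(1+r)⌉ = ⌈25.609⌉ = 26 payments; the last is $167.91.
Total paid = 25·$275.00 + $167.91 = $7,042.91.
Total interest = total paid − principal = $7,042.91 − $5,800.00 = $1,242.91.

$1,243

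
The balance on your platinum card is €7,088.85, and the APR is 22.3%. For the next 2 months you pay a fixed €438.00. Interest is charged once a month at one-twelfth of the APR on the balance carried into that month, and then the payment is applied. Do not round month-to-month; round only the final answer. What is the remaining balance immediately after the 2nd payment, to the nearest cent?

Monthly rate r = 22.3%/12 = 1.85833% = 0.0185833.
Each month: B ← B·(1+r) − €438.00.
Month 1: interest €131.73; balance after payment €6,782.58.
Month 2: interest €126.04; balance after payment €6,470.63.

€6,470.63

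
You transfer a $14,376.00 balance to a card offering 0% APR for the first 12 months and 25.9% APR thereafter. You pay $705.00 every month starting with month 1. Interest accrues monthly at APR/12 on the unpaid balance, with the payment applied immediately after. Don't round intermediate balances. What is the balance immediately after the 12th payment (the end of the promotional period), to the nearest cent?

Promo months 1–12 at r₀ = 0%/12 = 0; months 13+ at r₁ = 25.9%/12 = 0.0215833.
After month 12 (no interest yet): B = $14,376.00 − 12·$705.00 = $5,916.00.

$5,916.00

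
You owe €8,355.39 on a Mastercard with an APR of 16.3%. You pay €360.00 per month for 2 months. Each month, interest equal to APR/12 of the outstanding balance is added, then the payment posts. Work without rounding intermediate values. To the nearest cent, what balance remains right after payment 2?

€7,859.03

Monthly rate r = 16.3%/12 = 1.35833% = 0.0135833.
Each month: B ← B·(1+r) − €360.00.
Month 1: interest €113.49; balance after payment €8,108.88.
Month 2: interest €110.15; balance after payment €7,859.03.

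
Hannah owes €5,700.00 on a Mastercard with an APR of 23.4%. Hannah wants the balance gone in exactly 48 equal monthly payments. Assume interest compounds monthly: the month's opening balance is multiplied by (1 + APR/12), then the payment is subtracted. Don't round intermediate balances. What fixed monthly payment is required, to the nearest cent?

€183.94

Monthly rate r = 23.4%/12 = 1.95% = 0.0195.
Level-payment amortization: P = B₀·r / (1 − (1+r)^(−n)) = 5700.00·0.0195 / (1 − 1.0195^(−48)).
Denominator 1 − (1+r)^(−48) = 0.604257262.
P = 111.15 / 0.604257262 ≈ 183.94.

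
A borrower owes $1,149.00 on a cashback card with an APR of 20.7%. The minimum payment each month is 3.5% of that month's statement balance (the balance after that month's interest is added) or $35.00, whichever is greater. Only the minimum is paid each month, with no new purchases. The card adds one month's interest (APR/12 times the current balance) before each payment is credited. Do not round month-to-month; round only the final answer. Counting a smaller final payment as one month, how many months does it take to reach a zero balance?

48 months

Monthly rate r = 20.7%/12 = 1.725% = 0.01725.
While 3.5% of the post-interest balance exceeds $35.00, each month B ← (B·(1+r))·(1 − 0.035), i.e. B shrinks by the factor (1+r)·0.965 = 0.98165.
This holds for months 1–9. Entering month 10 the balance is $972.56; 3.5% of the post-interest balance is now below $35.00, so the flat $35.00 minimum applies from here.
From month 10 a fixed $35.00 at rate r clears $972.56 in 39 more payments. Total: 9 + 39 = 48 months.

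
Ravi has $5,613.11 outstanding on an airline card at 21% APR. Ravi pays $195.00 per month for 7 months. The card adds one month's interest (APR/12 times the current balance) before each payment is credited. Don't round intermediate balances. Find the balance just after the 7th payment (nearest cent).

$4,899.10

Monthly rate r = 21%/12 = 1.75% = 0.0175.
Each month: B ← B·(1+r) − $195.00.
Month 1: interest $98.23; balance after payment $5,516.34.
Month 2: interest $96.54; balance after payment $5,417.88.
Month 3: interest $94.81; balance after payment $5,317.69.
Month 4: interest $93.06; balance after payment $5,215.75.
Month 5: interest $91.28; balance after payment $5,112.02.
Month 6: interest $89.46; balance after payment $5,006.48.
Month 7: interest $87.61; balance after payment $4,899.10.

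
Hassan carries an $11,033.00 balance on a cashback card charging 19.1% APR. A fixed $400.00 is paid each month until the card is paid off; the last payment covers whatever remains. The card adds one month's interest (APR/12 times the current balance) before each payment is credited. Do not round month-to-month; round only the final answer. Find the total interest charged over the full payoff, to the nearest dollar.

$3,611

Monthly rate r = 19.1%/12 = 1.59167% = 0.0159167.
Payoff takes n = ⌈−ln(1 − rB₀/P)/ln(1+r)⌉ = ⌈36.607⌉ = 37 payments; the last is $243.54.
Total paid = 36·$400.00 + $243.54 = $14,643.54.
Total interest = total paid − principal = $14,643.54 − $11,033.00 = $3,610.54.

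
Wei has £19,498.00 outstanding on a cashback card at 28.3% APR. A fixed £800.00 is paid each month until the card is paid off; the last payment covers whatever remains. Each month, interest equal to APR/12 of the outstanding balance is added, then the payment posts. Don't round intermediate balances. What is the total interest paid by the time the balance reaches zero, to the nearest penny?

Monthly rate r = 28.3%/12 = 2.35833% = 0.0235833.
Payoff takes n = ⌈−ln(1 − rB₀/P)/ln(1+r)⌉ = ⌈36.687⌉ = 37 payments; the last is £551.69.
Total paid = 36·£800.00 + £551.69 = £29,351.69.
Total interest = total paid − principal = £29,351.69 − £19,498.00 = £9,853.69.

£9,853.69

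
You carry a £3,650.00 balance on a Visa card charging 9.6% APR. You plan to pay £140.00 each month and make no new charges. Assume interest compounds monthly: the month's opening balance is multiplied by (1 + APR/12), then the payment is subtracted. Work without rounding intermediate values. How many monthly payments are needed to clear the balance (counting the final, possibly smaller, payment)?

30 months

Monthly rate r = 9.6%/12 = 0.8% = 0.008.
Recurrence: B ← B·(1+r) − £140.00.
Month 1: interest £29.20; balance after payment £3,539.20.
Month 2: interest £28.31; balance after payment £3,427.51.
Closed form: n = −ln(1 − rB₀/P)/ln(1+r) = −ln(0.79143)/ln(1.008) ≈ 29.356, so the balance reaches zero during payment 30.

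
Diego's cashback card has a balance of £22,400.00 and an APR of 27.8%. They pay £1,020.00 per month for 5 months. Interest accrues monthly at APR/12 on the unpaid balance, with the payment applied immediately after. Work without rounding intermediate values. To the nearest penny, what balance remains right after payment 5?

£19,775.87

Monthly rate r = 27.8%/12 = 2.31667% = 0.0231667.
Each month: B ← B·(1+r) − £1,020.00.
Month 1: interest £518.93; balance after payment £21,898.93.
Month 2: interest £507.33; balance after payment £21,386.26.
Month 3: interest £495.45; balance after payment £20,861.71.
Month 4: interest £483.30; balance after payment £20,325.00.
Month 5: interest £470.86; balance after payment £19,775.87.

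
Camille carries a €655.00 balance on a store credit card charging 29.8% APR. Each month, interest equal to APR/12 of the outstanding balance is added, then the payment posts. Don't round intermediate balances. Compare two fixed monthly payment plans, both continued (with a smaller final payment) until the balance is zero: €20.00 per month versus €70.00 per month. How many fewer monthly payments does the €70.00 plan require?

58 fewer payments

Monthly rate r = 29.8%/12 = 2.48333% = 0.0248333.
At €20.00/mo: n = ⌈−ln(1 − rB₀/P)/ln(1+r)⌉ = 69 payments (last €8.35); total interest = total paid − €655.00 = €713.35.
At €70.00/mo: 11 payments (last €54.78); total interest €99.78.
Payments saved = 69 − 11 = 58.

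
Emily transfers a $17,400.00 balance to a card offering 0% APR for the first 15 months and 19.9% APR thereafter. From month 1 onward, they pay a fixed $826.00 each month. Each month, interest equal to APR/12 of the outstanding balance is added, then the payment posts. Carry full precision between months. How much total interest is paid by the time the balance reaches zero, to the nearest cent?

Promo months 1–15 at r₀ = 0%/12 = 0; months 16+ at r₁ = 19.9%/12 = 0.0165833.
After month 15 (no interest yet): B = $17,400.00 − 15·$826.00 = $5,010.00.
Then at r₁ with $826.00/mo: n₂ = −ln(1 − r₁·B/P)/ln(1+r₁) ≈ 6.45 → 7 more payments.
Total paid = 21·$826.00 + $369.59 = $17,715.59; interest = $17,715.59 − $17,400.00 = $315.59.

$315.59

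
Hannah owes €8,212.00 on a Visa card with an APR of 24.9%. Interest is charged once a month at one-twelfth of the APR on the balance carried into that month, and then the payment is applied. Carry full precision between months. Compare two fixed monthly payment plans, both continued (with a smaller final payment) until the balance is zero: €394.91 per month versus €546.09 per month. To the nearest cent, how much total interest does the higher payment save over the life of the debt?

€914.10

Monthly rate r = 24.9%/12 = 2.075% = 0.02075.
At €394.91/mo: n = ⌈−ln(1 − rB₀/P)/ln(1+r)⌉ = 28 payments (last €197.46); total interest = total paid − €8,212.00 = €2,648.03.
At €546.09/mo: 19 payments (last €116.31); total interest €1,733.93.
Interest saved = €2,648.03 − €1,733.93 = €914.10.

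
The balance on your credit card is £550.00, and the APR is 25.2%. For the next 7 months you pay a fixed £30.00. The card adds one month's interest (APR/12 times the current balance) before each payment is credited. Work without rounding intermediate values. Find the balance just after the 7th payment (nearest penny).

Monthly rate r = 25.2%/12 = 2.1% = 0.021.
Each month: B ← B·(1+r) − £30.00.
Month 1: interest £11.55; balance after payment £531.55.
Month 2: interest £11.16; balance after payment £512.71.
Month 3: interest £10.77; balance after payment £493.48.
Month 4: interest £10.36; balance after payment £473.84.
Month 5: interest £9.95; balance after payment £453.79.
Month 6: interest £9.53; balance after payment £433.32.
Month 7: interest £9.10; balance after payment £412.42.

£412.42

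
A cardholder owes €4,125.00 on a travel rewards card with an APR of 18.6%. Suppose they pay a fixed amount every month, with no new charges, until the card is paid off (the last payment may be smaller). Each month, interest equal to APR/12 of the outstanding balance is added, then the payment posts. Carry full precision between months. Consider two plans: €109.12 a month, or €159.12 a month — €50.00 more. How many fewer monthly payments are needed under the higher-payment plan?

Monthly rate r = 18.6%/12 = 1.55% = 0.0155.
At €109.12/mo: n = ⌈−ln(1 − rB₀/P)/ln(1+r)⌉ = 58 payments (last €35.77); total interest = total paid − €4,125.00 = €2,130.61.
At €159.12/mo: 34 payments (last €65.33); total interest €1,191.29.
Payments saved = 58 − 34 = 24.

24 fewer payments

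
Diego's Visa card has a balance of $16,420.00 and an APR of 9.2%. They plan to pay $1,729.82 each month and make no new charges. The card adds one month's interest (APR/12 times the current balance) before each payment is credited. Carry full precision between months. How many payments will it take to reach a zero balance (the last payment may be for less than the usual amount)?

Monthly rate r = 9.2%/12 = 0.766667% = 0.00766667.
Recurrence: B ← B·(1+r) − $1,729.82.
Month 1: interest $125.89; balance after payment $14,816.07.
Month 2: interest $113.59; balance after payment $13,199.84.
Closed form: n = −ln(1 − rB₀/P)/ln(1+r) = −ln(0.92723)/ln(1.00767) ≈ 9.893, so the balance reaches zero during payment 10.

10 payments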